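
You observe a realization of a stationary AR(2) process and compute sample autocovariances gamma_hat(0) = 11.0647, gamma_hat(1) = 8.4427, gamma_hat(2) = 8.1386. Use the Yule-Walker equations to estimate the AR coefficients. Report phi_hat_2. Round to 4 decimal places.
\hat\phi_{2} = 0.3670

The Yule-Walker equations for an AR(p) process read, in matrix form,
  Gamma_p phi = r_p,   with   (Gamma_p)_{ij} = gamma(|i - j|),
                       (r_p)_i = gamma(i),   i,j = 1..p.
Substitute the sample gammas (Toeplitz matrix and right-hand side of size 2):
  Gamma_p = [[11.0647, 8.4427], [8.4427, 11.0647]]
  r_p     = [8.4427, 8.1386]
Written out:
  11.0647 phi_1 + 8.4427 phi_2 = 8.4427
  8.4427 phi_1 + 11.0647 phi_2 = 8.1386
Solve by Cramer's rule:
  det = gamma(0)^2 - gamma(1)^2 = (11.0647)^2 - (8.4427)^2 = 122.42758609 - 71.27918329 = 51.1484028
  phi_hat_1 = [gamma(1) gamma(0) - gamma(1) gamma(2)] / det = [(8.4427)(11.0647) - (8.4427)(8.1386)] / 51.1484028 = 24.70418447 / 51.1484028 = 0.483
  phi_hat_2 = [gamma(0) gamma(2) - gamma(1)^2] / det = [(11.0647)(8.1386) - (8.4427)^2] / 51.1484028 = 18.77198413 / 51.1484028 = 0.367
So phi_hat = [0.4830, 0.3670].
Therefore phi_hat_2 = 0.3670.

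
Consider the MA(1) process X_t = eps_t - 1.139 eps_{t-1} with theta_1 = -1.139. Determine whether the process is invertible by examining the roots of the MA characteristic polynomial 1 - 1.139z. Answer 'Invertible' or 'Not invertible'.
\text{Not invertible}

The MA(q) characteristic polynomial is P(z) = 1 - 1.139z.
Invertibility requires all roots to lie outside the unit circle, i.e. |z| > 1 for every root.
This is linear in z: 1 + (-1.139) z = 0  =>  z = -1/(-1.139) = 0.877963,  |z| = 0.877963.
Moduli of all roots: 0.8780.
All moduli strictly greater than 1? No.
Verdict: Not invertible.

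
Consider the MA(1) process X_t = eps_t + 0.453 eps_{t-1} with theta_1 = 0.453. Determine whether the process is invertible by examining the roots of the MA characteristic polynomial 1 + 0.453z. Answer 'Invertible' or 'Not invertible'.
\text{Invertible}

The MA(q) characteristic polynomial is P(z) = 1 + 0.453z.
Invertibility requires all roots to lie outside the unit circle, i.e. |z| > 1 for every root.
This is linear in z: 1 + (0.453) z = 0  =>  z = -1/(0.453) = -2.207506,  |z| = 2.207506.
Moduli of all roots: 2.2075.
All moduli strictly greater than 1? Yes.
Verdict: Invertible.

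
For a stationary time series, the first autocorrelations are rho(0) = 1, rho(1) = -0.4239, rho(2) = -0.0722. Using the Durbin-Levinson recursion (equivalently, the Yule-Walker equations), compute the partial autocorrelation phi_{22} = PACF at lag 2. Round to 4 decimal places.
\phi_{22} = -0.3071

The PACF at lag k is phi_{kk}, the last component of the solution
to the Yule-Walker system G_k phi = r_k where
  (G_k)_{ij} = rho(|i - j|), (r_k)_i = rho(i), i,j = 1..k.
Equivalently, Durbin-Levinson gives phi_{kk} iteratively:
  phi_{11} = rho(1)
  phi_{kk} = [rho(k) - sum_{j=1..k-1} phi_{k-1,j} rho(k-j)]
            / [1 - sum_{j=1..k-1} phi_{k-1,j} rho(j)],
  phi_{k,j} = phi_{k-1,j} - phi_{kk} phi_{k-1,k-j},  j = 1..k-1.
Step k = 1:
  phi_11 = rho(1) = -0.4239.
Step k = 2:
  phi_22 = [rho(2) - phi_11 rho(1)] / [1 - phi_11 rho(1)] = [-0.0722 - (-0.4239)(-0.4239)] / [1 - (-0.4239)(-0.4239)]
         = -0.25189121 / 0.82030879 = -0.3071.
Therefore phi_{22} = -0.3071.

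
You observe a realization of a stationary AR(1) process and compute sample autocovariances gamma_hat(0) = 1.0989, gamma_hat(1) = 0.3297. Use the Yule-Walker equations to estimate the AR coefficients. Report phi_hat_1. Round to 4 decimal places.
\hat\phi_{1} = 0.3000

The Yule-Walker equations for an AR(p) process read, in matrix form,
  Gamma_p phi = r_p,   with   (Gamma_p)_{ij} = gamma(|i - j|),
                       (r_p)_i = gamma(i),   i,j = 1..p.
Substitute the sample gammas (Toeplitz matrix and right-hand side of size 1):
  Gamma_p = [[1.0989]]
  r_p     = [0.3297]
With p = 1 this is the single equation gamma(0) phi_1 = gamma(1):
  phi_hat_1 = gamma(1) / gamma(0) = 0.3297 / 1.0989 = 0.3000.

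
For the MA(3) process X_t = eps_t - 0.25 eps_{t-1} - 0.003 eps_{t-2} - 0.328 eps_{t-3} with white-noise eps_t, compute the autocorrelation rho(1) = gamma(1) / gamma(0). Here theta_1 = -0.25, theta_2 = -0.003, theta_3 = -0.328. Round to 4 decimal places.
\rho(1) = -0.2122

For an MA(q) process with theta_0 = 1, the autocovariance is
  gamma(k) = sigma^2 * sum_{i=0..q-k} theta_i * theta_{i+k},
and rho(k) = gamma(k) / gamma(0). Sigma^2 cancels.
  numerator   = (1)*(-0.25) + (-0.25)*(-0.003) + (-0.003)*(-0.328) = -0.248266.
  denominator = (1)^2 + (-0.25)^2 + (-0.003)^2 + (-0.328)^2 = 1.170093.
  rho(1) = -0.248266 / 1.170093 = -0.2122.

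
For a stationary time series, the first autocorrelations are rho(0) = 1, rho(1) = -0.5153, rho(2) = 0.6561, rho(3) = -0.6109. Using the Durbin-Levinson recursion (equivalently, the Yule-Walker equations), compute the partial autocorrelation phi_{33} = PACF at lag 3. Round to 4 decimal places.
\phi_{33} = -0.3390

The PACF at lag k is phi_{kk}, the last component of the solution
to the Yule-Walker system G_k phi = r_k where
  (G_k)_{ij} = rho(|i - j|), (r_k)_i = rho(i), i,j = 1..k.
Equivalently, Durbin-Levinson gives phi_{kk} iteratively:
  phi_{11} = rho(1)
  phi_{kk} = [rho(k) - sum_{j=1..k-1} phi_{k-1,j} rho(k-j)]
            / [1 - sum_{j=1..k-1} phi_{k-1,j} rho(j)],
  phi_{k,j} = phi_{k-1,j} - phi_{kk} phi_{k-1,k-j},  j = 1..k-1.
Step k = 1:
  phi_11 = rho(1) = -0.5153.
Step k = 2:
  phi_22 = [rho(2) - phi_11 rho(1)] / [1 - phi_11 rho(1)] = [0.6561 - (-0.5153)(-0.5153)] / [1 - (-0.5153)(-0.5153)]
         = 0.39056591 / 0.73446591 = 0.531769.
  Update: phi_21 = phi_11 - phi_22 phi_11 = -0.5153 - (0.531769)(-0.5153) = -0.24128.
Step k = 3:
  phi_33 = [rho(3) - phi_21 rho(2) - phi_22 rho(1)] / [1 - phi_21 rho(1) - phi_22 rho(2)]
    numerator   = -0.6109 - (-0.24128)(0.6561) - (0.531769)(-0.5153) = -0.17857607
    denominator = 1 - (-0.24128)(-0.5153) - (0.531769)(0.6561) = 0.52677522
  phi_33 = -0.17857607 / 0.52677522 = -0.339.
Therefore phi_{33} = -0.3390.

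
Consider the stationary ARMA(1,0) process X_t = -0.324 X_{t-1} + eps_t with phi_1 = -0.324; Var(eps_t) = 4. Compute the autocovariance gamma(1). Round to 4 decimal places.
\gamma(1) = -1.4480

Multiply the model equation by X_{t-k} and take expectations. With theta_0 = psi_0 = 1 and psi_j the MA(infinity) weights, this gives
  gamma(k) - sum_i phi_i gamma(k-i) = c_k,
  c_k = sigma^2 * sum_{j=k..q} theta_j psi_{j-k}   (c_k = 0 for k > q),
using gamma(-m) = gamma(m).
Pure AR (q = 0): c_0 = sigma^2 = 4, c_k = 0 for k >= 1.
Equations for k = 0 and k = 1 (AR order 1):
  gamma(0) = phi_1 gamma(1) + c_0
  gamma(1) = phi_1 gamma(0) + c_1
Substituting the second into the first: gamma(0) (1 - phi_1^2) = c_0 + phi_1 c_1, so
  gamma(0) = c_0 / (1 - phi_1^2) = 4 / (1 - (-0.324)^2) = 4 / 0.895024 = 4.469154.
  gamma(1) = phi_1 gamma(0) = (-0.324)(4.469154) = -1.448006.
Therefore gamma(1) = -1.4480 (to 4 decimal places).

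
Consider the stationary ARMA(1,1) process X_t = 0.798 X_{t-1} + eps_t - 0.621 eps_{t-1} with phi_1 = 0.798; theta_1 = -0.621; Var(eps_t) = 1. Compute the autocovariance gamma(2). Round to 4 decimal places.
\gamma(2) = 0.1962

Multiply the model equation by X_{t-k} and take expectations. With theta_0 = psi_0 = 1 and psi_j the MA(infinity) weights, this gives
  gamma(k) - sum_i phi_i gamma(k-i) = c_k,
  c_k = sigma^2 * sum_{j=k..q} theta_j psi_{j-k}   (c_k = 0 for k > q),
using gamma(-m) = gamma(m).
psi-weights needed (psi_j = theta_j + sum_i phi_i psi_{j-i}):
  psi_1 = theta_1 + phi_1 = -0.621 + (0.798) = 0.177
Right-hand sides:
  c_0 = sigma^2 (1 + theta_1 psi_1) = 1 * (1 + (-0.621)(0.177)) = 1 * 0.890083 = 0.890083
  c_1 = sigma^2 theta_1 = 1 * (-0.621) = -0.621
  c_2 = 0
Equations for k = 0 and k = 1 (AR order 1):
  gamma(0) = phi_1 gamma(1) + c_0
  gamma(1) = phi_1 gamma(0) + c_1
Substituting the second into the first: gamma(0) (1 - phi_1^2) = c_0 + phi_1 c_1, so
  gamma(0) = (c_0 + phi_1 c_1) / (1 - phi_1^2) = (0.890083 + (0.798)(-0.621)) / (1 - (0.798)^2) = 0.394525 / 0.363196 = 1.086259.
  gamma(1) = phi_1 gamma(0) + c_1 = (0.798)(1.086259) + (-0.621) = 0.245835.
For k = 2 (> q): gamma(2) = phi_1 gamma(1) = (0.798)(0.245835) = 0.196176.
Therefore gamma(2) = 0.1962 (to 4 decimal places).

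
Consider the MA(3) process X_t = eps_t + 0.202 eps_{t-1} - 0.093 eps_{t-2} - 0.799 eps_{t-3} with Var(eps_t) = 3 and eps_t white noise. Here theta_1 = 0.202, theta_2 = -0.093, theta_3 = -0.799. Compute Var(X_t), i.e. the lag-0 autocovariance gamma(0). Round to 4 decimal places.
\gamma(0) = 5.0636

For an MA(q) process X_t = eps_t + sum_i theta_i eps_{t-i} with
Var(eps_t) = sigma^2, the variance is
  gamma(0) = sigma^2 * (1 + sum_i theta_i^2).
  sum_i theta_i^2 = (0.202)^2 + (-0.093)^2 + (-0.799)^2 = 0.040804 + 0.008649 + 0.638401 = 0.687854.
  gamma(0) = 3 * (1 + 0.687854) = 3 * 1.687854 = 5.063562, which rounds to 5.0636.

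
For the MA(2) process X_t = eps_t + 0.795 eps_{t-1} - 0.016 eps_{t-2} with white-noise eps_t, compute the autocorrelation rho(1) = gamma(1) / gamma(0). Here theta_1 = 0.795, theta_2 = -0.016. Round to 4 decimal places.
\rho(1) = 0.4793

For an MA(q) process with theta_0 = 1, the autocovariance is
  gamma(k) = sigma^2 * sum_{i=0..q-k} theta_i * theta_{i+k},
and rho(k) = gamma(k) / gamma(0). Sigma^2 cancels.
  numerator   = (1)*(0.795) + (0.795)*(-0.016) = 0.78228.
  denominator = (1)^2 + (0.795)^2 + (-0.016)^2 = 1.632281.
  rho(1) = 0.78228 / 1.632281 = 0.4793.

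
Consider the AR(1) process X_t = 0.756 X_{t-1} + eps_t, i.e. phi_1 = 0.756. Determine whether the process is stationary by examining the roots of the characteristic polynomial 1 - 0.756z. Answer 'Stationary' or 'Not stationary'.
\text{Stationary}

The AR(p) characteristic polynomial is P(z) = 1 - 0.756z.
Stationarity requires all roots to lie outside the unit circle, i.e. |z| > 1 for every root.
This is linear in z: 1 + (-0.756) z = 0  =>  z = -1/(-0.756) = 1.322751,  |z| = 1.322751.
Moduli of all roots: 1.3228.
All moduli strictly greater than 1? Yes.
Verdict: Stationary.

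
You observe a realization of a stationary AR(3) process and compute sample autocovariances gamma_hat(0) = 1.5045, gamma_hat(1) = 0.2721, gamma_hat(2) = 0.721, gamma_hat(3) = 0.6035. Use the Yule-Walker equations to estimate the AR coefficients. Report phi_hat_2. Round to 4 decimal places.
\hat\phi_{2} = 0.4270

The Yule-Walker equations for an AR(p) process read, in matrix form,
  Gamma_p phi = r_p,   with   (Gamma_p)_{ij} = gamma(|i - j|),
                       (r_p)_i = gamma(i),   i,j = 1..p.
Substitute the sample gammas (Toeplitz matrix and right-hand side of size 3):
  Gamma_p = [[1.5045, 0.2721, 0.721], [0.2721, 1.5045, 0.2721], [0.721, 0.2721, 1.5045]]
  r_p     = [0.2721, 0.721, 0.6035]
Written out (R1..R3):
  (R1) 1.5045 phi_1 + 0.2721 phi_2 + 0.721 phi_3 = 0.2721
  (R2) 0.2721 phi_1 + 1.5045 phi_2 + 0.2721 phi_3 = 0.721
  (R3) 0.721 phi_1 + 0.2721 phi_2 + 1.5045 phi_3 = 0.6035
Gaussian elimination:
  R2 <- R2 - (0.2721/1.5045) R1 = R2 - (0.180857) R1:  1.455289 phi_2 + 0.141702 phi_3 = 0.671789
  R3 <- R3 - (0.721/1.5045) R1 = R3 - (0.479229) R1:  0.141702 phi_2 + 1.158976 phi_3 = 0.473102
  R3 <- R3 - (0.141702/1.455289) R2 = R3 - (0.09737) R2:  1.145178 phi_3 = 0.40769
Back-substitution:
  phi_hat_3 = 0.40769 / 1.145178 = 0.356005
  phi_hat_2 = (0.671789 - (0.141702)(0.356005)) / 1.455289 = 0.426955
  phi_hat_1 = (0.2721 - (0.2721)(0.426955) - (0.721)(0.356005)) / 1.5045 = -0.066969
So phi_hat = [-0.0670, 0.4270, 0.3560].
Therefore phi_hat_2 = 0.4270.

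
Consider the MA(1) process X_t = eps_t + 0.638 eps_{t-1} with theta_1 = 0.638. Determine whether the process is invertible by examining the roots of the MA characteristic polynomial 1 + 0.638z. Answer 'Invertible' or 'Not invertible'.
\text{Invertible}

The MA(q) characteristic polynomial is P(z) = 1 + 0.638z.
Invertibility requires all roots to lie outside the unit circle, i.e. |z| > 1 for every root.
This is linear in z: 1 + (0.638) z = 0  =>  z = -1/(0.638) = -1.567398,  |z| = 1.567398.
Moduli of all roots: 1.5674.
All moduli strictly greater than 1? Yes.
Verdict: Invertible.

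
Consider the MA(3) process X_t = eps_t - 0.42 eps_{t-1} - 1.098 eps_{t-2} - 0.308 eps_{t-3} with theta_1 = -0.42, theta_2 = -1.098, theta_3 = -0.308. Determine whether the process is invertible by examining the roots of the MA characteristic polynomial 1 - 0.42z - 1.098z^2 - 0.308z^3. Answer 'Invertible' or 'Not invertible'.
\text{Not invertible}

The MA(q) characteristic polynomial is P(z) = 1 - 0.42z - 1.098z^2 - 0.308z^3.
Invertibility requires all roots to lie outside the unit circle, i.e. |z| > 1 for every root.
Degree 3: look for a simple real root z0 first, then factor out (1 - z/z0) and solve the remaining quadratic.
Testing z0 = -2.5: P(-2.5) = 1 + (-0.42)(-2.5) + (-1.098)(-2.5)^2 + (-0.308)(-2.5)^3
  = 1 + (1.05) + (-6.8625) + (4.8125) = 0.  So z_0 = -2.5 is a root, |z_0| = 2.5.
Divide out the factor (1 + 0.4 z) = (1 - z/z0) (since 1/z0 = -0.4):
  P(z) = (1 + 0.4 z)(1 + (-0.82) z + (-0.77) z^2)
  [check: z-coef -0.82 - (-0.4) = -0.42; z^2-coef -0.77 - (-0.4)(-0.82) = -1.098; z^3-coef -(-0.4)(-0.77) = -0.308.]
Remaining roots from the quadratic factor 1 + (-0.82) z + (-0.77) z^2:
  Set 1 + (-0.82) z + (-0.77) z^2 = 0, i.e. a z^2 + b z + c = 0 with a = -0.77, b = -0.82, c = 1.
  Discriminant D = b^2 - 4ac = (-0.82)^2 - 4*(-0.77)*1 = 0.6724 - (-3.08) = 3.7524.
  D >= 0, so the roots are real: z = (-b +/- sqrt(D)) / (2a) = (0.82 +/- 1.937111) / (-1.54).
    z_1 = (0.82 + 1.937111) / (-1.54) = -1.7903,   |z_1| = 1.7903.
    z_2 = (0.82 - 1.937111) / (-1.54) = 0.7254,   |z_2| = 0.7254.
Moduli of all roots: 2.5000, 1.7903, 0.7254.
All moduli strictly greater than 1? No.
Verdict: Not invertible.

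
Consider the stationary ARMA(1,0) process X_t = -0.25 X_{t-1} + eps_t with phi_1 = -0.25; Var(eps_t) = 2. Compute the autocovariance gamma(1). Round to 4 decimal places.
\gamma(1) = -0.5333

Multiply the model equation by X_{t-k} and take expectations. With theta_0 = psi_0 = 1 and psi_j the MA(infinity) weights, this gives
  gamma(k) - sum_i phi_i gamma(k-i) = c_k,
  c_k = sigma^2 * sum_{j=k..q} theta_j psi_{j-k}   (c_k = 0 for k > q),
using gamma(-m) = gamma(m).
Pure AR (q = 0): c_0 = sigma^2 = 2, c_k = 0 for k >= 1.
Equations for k = 0 and k = 1 (AR order 1):
  gamma(0) = phi_1 gamma(1) + c_0
  gamma(1) = phi_1 gamma(0) + c_1
Substituting the second into the first: gamma(0) (1 - phi_1^2) = c_0 + phi_1 c_1, so
  gamma(0) = c_0 / (1 - phi_1^2) = 2 / (1 - (-0.25)^2) = 2 / 0.9375 = 2.133333.
  gamma(1) = phi_1 gamma(0) = (-0.25)(2.133333) = -0.533333.
Therefore gamma(1) = -0.5333 (to 4 decimal places).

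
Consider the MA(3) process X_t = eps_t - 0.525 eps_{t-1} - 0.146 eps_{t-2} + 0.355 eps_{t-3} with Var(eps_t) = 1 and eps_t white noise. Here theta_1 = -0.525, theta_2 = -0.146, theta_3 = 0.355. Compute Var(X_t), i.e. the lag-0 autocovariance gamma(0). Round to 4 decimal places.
\gamma(0) = 1.4230

For an MA(q) process X_t = eps_t + sum_i theta_i eps_{t-i} with
Var(eps_t) = sigma^2, the variance is
  gamma(0) = sigma^2 * (1 + sum_i theta_i^2).
  sum_i theta_i^2 = (-0.525)^2 + (-0.146)^2 + (0.355)^2 = 0.275625 + 0.021316 + 0.126025 = 0.422966.
  gamma(0) = 1 * (1 + 0.422966) = 1 * 1.422966 = 1.422966, which rounds to 1.4230.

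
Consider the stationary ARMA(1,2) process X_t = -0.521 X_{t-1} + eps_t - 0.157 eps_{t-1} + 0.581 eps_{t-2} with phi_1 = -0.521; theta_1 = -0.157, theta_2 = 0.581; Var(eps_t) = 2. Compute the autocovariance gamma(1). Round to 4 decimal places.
\gamma(1) = -3.8711

Multiply the model equation by X_{t-k} and take expectations. With theta_0 = psi_0 = 1 and psi_j the MA(infinity) weights, this gives
  gamma(k) - sum_i phi_i gamma(k-i) = c_k,
  c_k = sigma^2 * sum_{j=k..q} theta_j psi_{j-k}   (c_k = 0 for k > q),
using gamma(-m) = gamma(m).
psi-weights needed (psi_j = theta_j + sum_i phi_i psi_{j-i}):
  psi_1 = theta_1 + phi_1 = -0.157 + (-0.521) = -0.678
  psi_2 = theta_2 + phi_1 psi_1 = 0.581 + (-0.521)(-0.678) = 0.934238
Right-hand sides:
  c_0 = sigma^2 (1 + theta_1 psi_1 + theta_2 psi_2) = 2 * (1 + (-0.157)(-0.678) + (0.581)(0.934238)) = 2 * 1.649238 = 3.298477
  c_1 = sigma^2 (theta_1 + theta_2 psi_1) = 2 * (-0.157 + (0.581)(-0.678)) = -1.101836
  c_2 = sigma^2 theta_2 = 2 * (0.581) = 1.162
Equations for k = 0 and k = 1 (AR order 1):
  gamma(0) = phi_1 gamma(1) + c_0
  gamma(1) = phi_1 gamma(0) + c_1
Substituting the second into the first: gamma(0) (1 - phi_1^2) = c_0 + phi_1 c_1, so
  gamma(0) = (c_0 + phi_1 c_1) / (1 - phi_1^2) = (3.298477 + (-0.521)(-1.101836)) / (1 - (-0.521)^2) = 3.872533 / 0.728559 = 5.315332.
  gamma(1) = phi_1 gamma(0) + c_1 = (-0.521)(5.315332) + (-1.101836) = -3.871124.
Therefore gamma(1) = -3.8711 (to 4 decimal places).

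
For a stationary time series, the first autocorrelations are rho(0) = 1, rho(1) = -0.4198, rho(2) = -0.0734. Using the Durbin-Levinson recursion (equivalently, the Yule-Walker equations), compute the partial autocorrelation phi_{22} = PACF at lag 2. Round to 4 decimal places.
\phi_{22} = -0.3030

The PACF at lag k is phi_{kk}, the last component of the solution
to the Yule-Walker system G_k phi = r_k where
  (G_k)_{ij} = rho(|i - j|), (r_k)_i = rho(i), i,j = 1..k.
Equivalently, Durbin-Levinson gives phi_{kk} iteratively:
  phi_{11} = rho(1)
  phi_{kk} = [rho(k) - sum_{j=1..k-1} phi_{k-1,j} rho(k-j)]
            / [1 - sum_{j=1..k-1} phi_{k-1,j} rho(j)],
  phi_{k,j} = phi_{k-1,j} - phi_{kk} phi_{k-1,k-j},  j = 1..k-1.
Step k = 1:
  phi_11 = rho(1) = -0.4198.
Step k = 2:
  phi_22 = [rho(2) - phi_11 rho(1)] / [1 - phi_11 rho(1)] = [-0.0734 - (-0.4198)(-0.4198)] / [1 - (-0.4198)(-0.4198)]
         = -0.24963204 / 0.82376796 = -0.303.
Therefore phi_{22} = -0.3030.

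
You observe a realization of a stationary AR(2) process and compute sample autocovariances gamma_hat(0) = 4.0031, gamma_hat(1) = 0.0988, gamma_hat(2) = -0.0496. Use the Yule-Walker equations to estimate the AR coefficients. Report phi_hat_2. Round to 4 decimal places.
\hat\phi_{2} = -0.0130

The Yule-Walker equations for an AR(p) process read, in matrix form,
  Gamma_p phi = r_p,   with   (Gamma_p)_{ij} = gamma(|i - j|),
                       (r_p)_i = gamma(i),   i,j = 1..p.
Substitute the sample gammas (Toeplitz matrix and right-hand side of size 2):
  Gamma_p = [[4.0031, 0.0988], [0.0988, 4.0031]]
  r_p     = [0.0988, -0.0496]
Written out:
  4.0031 phi_1 + 0.0988 phi_2 = 0.0988
  0.0988 phi_1 + 4.0031 phi_2 = -0.0496
Solve by Cramer's rule:
  det = gamma(0)^2 - gamma(1)^2 = (4.0031)^2 - (0.0988)^2 = 16.02480961 - 0.00976144 = 16.01504817
  phi_hat_1 = [gamma(1) gamma(0) - gamma(1) gamma(2)] / det = [(0.0988)(4.0031) - (0.0988)(-0.0496)] / 16.01504817 = 0.40040676 / 16.01504817 = 0.025
  phi_hat_2 = [gamma(0) gamma(2) - gamma(1)^2] / det = [(4.0031)(-0.0496) - (0.0988)^2] / 16.01504817 = -0.2083152 / 16.01504817 = -0.013
So phi_hat = [0.0250, -0.0130].
Therefore phi_hat_2 = -0.0130.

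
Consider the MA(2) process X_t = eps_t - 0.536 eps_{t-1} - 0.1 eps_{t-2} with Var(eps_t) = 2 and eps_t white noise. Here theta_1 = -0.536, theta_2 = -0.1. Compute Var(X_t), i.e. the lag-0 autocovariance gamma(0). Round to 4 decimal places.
\gamma(0) = 2.5946

For an MA(q) process X_t = eps_t + sum_i theta_i eps_{t-i} with
Var(eps_t) = sigma^2, the variance is
  gamma(0) = sigma^2 * (1 + sum_i theta_i^2).
  sum_i theta_i^2 = (-0.536)^2 + (-0.1)^2 = 0.287296 + 0.01 = 0.297296.
  gamma(0) = 2 * (1 + 0.297296) = 2 * 1.297296 = 2.594592, which rounds to 2.5946.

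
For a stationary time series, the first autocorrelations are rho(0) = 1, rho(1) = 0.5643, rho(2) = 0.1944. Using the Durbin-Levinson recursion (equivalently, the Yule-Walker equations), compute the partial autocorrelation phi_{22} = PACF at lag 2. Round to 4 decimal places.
\phi_{22} = -0.1820

The PACF at lag k is phi_{kk}, the last component of the solution
to the Yule-Walker system G_k phi = r_k where
  (G_k)_{ij} = rho(|i - j|), (r_k)_i = rho(i), i,j = 1..k.
Equivalently, Durbin-Levinson gives phi_{kk} iteratively:
  phi_{11} = rho(1)
  phi_{kk} = [rho(k) - sum_{j=1..k-1} phi_{k-1,j} rho(k-j)]
            / [1 - sum_{j=1..k-1} phi_{k-1,j} rho(j)],
  phi_{k,j} = phi_{k-1,j} - phi_{kk} phi_{k-1,k-j},  j = 1..k-1.
Step k = 1:
  phi_11 = rho(1) = 0.5643.
Step k = 2:
  phi_22 = [rho(2) - phi_11 rho(1)] / [1 - phi_11 rho(1)] = [0.1944 - (0.5643)(0.5643)] / [1 - (0.5643)(0.5643)]
         = -0.12403449 / 0.68156551 = -0.182.
Therefore phi_{22} = -0.1820.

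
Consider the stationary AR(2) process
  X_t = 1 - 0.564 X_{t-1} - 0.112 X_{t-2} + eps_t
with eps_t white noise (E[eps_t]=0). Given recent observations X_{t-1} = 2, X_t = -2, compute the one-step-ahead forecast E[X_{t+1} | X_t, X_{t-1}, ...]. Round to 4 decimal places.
E[X_{t+1} \mid \mathcal F_t] = 1.9040

For an AR(p) model X_t = c + sum_i phi_i X_{t-i} + eps_t, the
one-step-ahead conditional mean is
  E[X_{t+1} | X_t, ...] = c + sum_i phi_i X_{t+1-i}.
Substitute known values:
  E[X_{t+1} | ...] = 1 + (-0.564) * (-2) + (-0.112) * (2)
                   = 1.9040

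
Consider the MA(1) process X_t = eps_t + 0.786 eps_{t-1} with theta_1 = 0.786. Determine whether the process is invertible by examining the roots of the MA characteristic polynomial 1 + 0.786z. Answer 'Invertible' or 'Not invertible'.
\text{Invertible}

The MA(q) characteristic polynomial is P(z) = 1 + 0.786z.
Invertibility requires all roots to lie outside the unit circle, i.e. |z| > 1 for every root.
This is linear in z: 1 + (0.786) z = 0  =>  z = -1/(0.786) = -1.272265,  |z| = 1.272265.
Moduli of all roots: 1.2723.
All moduli strictly greater than 1? Yes.
Verdict: Invertible.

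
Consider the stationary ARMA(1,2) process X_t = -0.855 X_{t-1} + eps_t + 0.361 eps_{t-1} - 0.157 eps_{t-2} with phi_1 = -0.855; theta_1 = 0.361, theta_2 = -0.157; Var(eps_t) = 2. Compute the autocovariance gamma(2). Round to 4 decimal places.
\gamma(2) = 1.1377

Multiply the model equation by X_{t-k} and take expectations. With theta_0 = psi_0 = 1 and psi_j the MA(infinity) weights, this gives
  gamma(k) - sum_i phi_i gamma(k-i) = c_k,
  c_k = sigma^2 * sum_{j=k..q} theta_j psi_{j-k}   (c_k = 0 for k > q),
using gamma(-m) = gamma(m).
psi-weights needed (psi_j = theta_j + sum_i phi_i psi_{j-i}):
  psi_1 = theta_1 + phi_1 = 0.361 + (-0.855) = -0.494
  psi_2 = theta_2 + phi_1 psi_1 = -0.157 + (-0.855)(-0.494) = 0.26537
Right-hand sides:
  c_0 = sigma^2 (1 + theta_1 psi_1 + theta_2 psi_2) = 2 * (1 + (0.361)(-0.494) + (-0.157)(0.26537)) = 2 * 0.780003 = 1.560006
  c_1 = sigma^2 (theta_1 + theta_2 psi_1) = 2 * (0.361 + (-0.157)(-0.494)) = 0.877116
  c_2 = sigma^2 theta_2 = 2 * (-0.157) = -0.314
Equations for k = 0 and k = 1 (AR order 1):
  gamma(0) = phi_1 gamma(1) + c_0
  gamma(1) = phi_1 gamma(0) + c_1
Substituting the second into the first: gamma(0) (1 - phi_1^2) = c_0 + phi_1 c_1, so
  gamma(0) = (c_0 + phi_1 c_1) / (1 - phi_1^2) = (1.560006 + (-0.855)(0.877116)) / (1 - (-0.855)^2) = 0.810072 / 0.268975 = 3.011699.
  gamma(1) = phi_1 gamma(0) + c_1 = (-0.855)(3.011699) + (0.877116) = -1.697886.
For k = 2: gamma(2) = phi_1 gamma(1) + c_2
  = (-0.855)(-1.697886) + (-0.314) = 1.137693.
Therefore gamma(2) = 1.1377 (to 4 decimal places).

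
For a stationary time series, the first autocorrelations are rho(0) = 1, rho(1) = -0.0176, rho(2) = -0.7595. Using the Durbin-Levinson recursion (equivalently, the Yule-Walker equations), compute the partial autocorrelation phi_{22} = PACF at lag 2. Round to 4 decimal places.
\phi_{22} = -0.7600

The PACF at lag k is phi_{kk}, the last component of the solution
to the Yule-Walker system G_k phi = r_k where
  (G_k)_{ij} = rho(|i - j|), (r_k)_i = rho(i), i,j = 1..k.
Equivalently, Durbin-Levinson gives phi_{kk} iteratively:
  phi_{11} = rho(1)
  phi_{kk} = [rho(k) - sum_{j=1..k-1} phi_{k-1,j} rho(k-j)]
            / [1 - sum_{j=1..k-1} phi_{k-1,j} rho(j)],
  phi_{k,j} = phi_{k-1,j} - phi_{kk} phi_{k-1,k-j},  j = 1..k-1.
Step k = 1:
  phi_11 = rho(1) = -0.0176.
Step k = 2:
  phi_22 = [rho(2) - phi_11 rho(1)] / [1 - phi_11 rho(1)] = [-0.7595 - (-0.0176)(-0.0176)] / [1 - (-0.0176)(-0.0176)]
         = -0.75980976 / 0.99969024 = -0.76.
Therefore phi_{22} = -0.7600.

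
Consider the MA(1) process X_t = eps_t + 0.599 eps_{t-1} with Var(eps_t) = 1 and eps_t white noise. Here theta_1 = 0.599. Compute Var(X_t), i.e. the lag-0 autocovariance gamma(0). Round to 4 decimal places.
\gamma(0) = 1.3588

For an MA(q) process X_t = eps_t + sum_i theta_i eps_{t-i} with
Var(eps_t) = sigma^2, the variance is
  gamma(0) = sigma^2 * (1 + sum_i theta_i^2).
  sum_i theta_i^2 = (0.599)^2 = 0.358801.
  gamma(0) = 1 * (1 + 0.358801) = 1 * 1.358801 = 1.358801, which rounds to 1.3588.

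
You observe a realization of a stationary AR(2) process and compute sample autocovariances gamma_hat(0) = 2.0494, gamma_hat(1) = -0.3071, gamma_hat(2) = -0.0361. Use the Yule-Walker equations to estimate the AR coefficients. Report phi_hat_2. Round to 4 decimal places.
\hat\phi_{2} = -0.0410

The Yule-Walker equations for an AR(p) process read, in matrix form,
  Gamma_p phi = r_p,   with   (Gamma_p)_{ij} = gamma(|i - j|),
                       (r_p)_i = gamma(i),   i,j = 1..p.
Substitute the sample gammas (Toeplitz matrix and right-hand side of size 2):
  Gamma_p = [[2.0494, -0.3071], [-0.3071, 2.0494]]
  r_p     = [-0.3071, -0.0361]
Written out:
  2.0494 phi_1 - 0.3071 phi_2 = -0.3071
  -0.3071 phi_1 + 2.0494 phi_2 = -0.0361
Solve by Cramer's rule:
  det = gamma(0)^2 - gamma(1)^2 = (2.0494)^2 - (-0.3071)^2 = 4.20004036 - 0.09431041 = 4.10572995
  phi_hat_1 = [gamma(1) gamma(0) - gamma(1) gamma(2)] / det = [(-0.3071)(2.0494) - (-0.3071)(-0.0361)] / 4.10572995 = -0.64045705 / 4.10572995 = -0.156
  phi_hat_2 = [gamma(0) gamma(2) - gamma(1)^2] / det = [(2.0494)(-0.0361) - (-0.3071)^2] / 4.10572995 = -0.16829375 / 4.10572995 = -0.041
So phi_hat = [-0.1560, -0.0410].
Therefore phi_hat_2 = -0.0410.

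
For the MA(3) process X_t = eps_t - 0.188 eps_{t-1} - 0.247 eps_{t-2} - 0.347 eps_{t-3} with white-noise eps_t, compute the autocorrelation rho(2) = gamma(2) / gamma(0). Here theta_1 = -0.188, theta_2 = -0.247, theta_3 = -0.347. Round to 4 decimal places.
\rho(2) = -0.1494

For an MA(q) process with theta_0 = 1, the autocovariance is
  gamma(k) = sigma^2 * sum_{i=0..q-k} theta_i * theta_{i+k},
and rho(k) = gamma(k) / gamma(0). Sigma^2 cancels.
  numerator   = (1)*(-0.247) + (-0.188)*(-0.347) = -0.181764.
  denominator = (1)^2 + (-0.188)^2 + (-0.247)^2 + (-0.347)^2 = 1.216762.
  rho(2) = -0.181764 / 1.216762 = -0.1494.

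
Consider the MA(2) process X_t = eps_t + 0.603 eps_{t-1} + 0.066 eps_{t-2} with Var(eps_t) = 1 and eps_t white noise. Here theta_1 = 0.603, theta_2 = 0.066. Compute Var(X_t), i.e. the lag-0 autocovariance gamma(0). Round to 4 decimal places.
\gamma(0) = 1.3680

For an MA(q) process X_t = eps_t + sum_i theta_i eps_{t-i} with
Var(eps_t) = sigma^2, the variance is
  gamma(0) = sigma^2 * (1 + sum_i theta_i^2).
  sum_i theta_i^2 = (0.603)^2 + (0.066)^2 = 0.363609 + 0.004356 = 0.367965.
  gamma(0) = 1 * (1 + 0.367965) = 1 * 1.367965 = 1.367965, which rounds to 1.3680.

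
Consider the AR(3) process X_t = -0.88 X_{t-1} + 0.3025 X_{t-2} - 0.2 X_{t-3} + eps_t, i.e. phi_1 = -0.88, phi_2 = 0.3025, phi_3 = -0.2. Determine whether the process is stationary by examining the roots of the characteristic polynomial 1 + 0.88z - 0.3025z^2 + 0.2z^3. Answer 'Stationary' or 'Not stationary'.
\text{Not stationary}

The AR(p) characteristic polynomial is P(z) = 1 + 0.88z - 0.3025z^2 + 0.2z^3.
Stationarity requires all roots to lie outside the unit circle, i.e. |z| > 1 for every root.
Degree 3: look for a simple real root z0 first, then factor out (1 - z/z0) and solve the remaining quadratic.
Testing z0 = -0.8: P(-0.8) = 1 + (0.88)(-0.8) + (-0.3025)(-0.8)^2 + (0.2)(-0.8)^3
  = 1 + (-0.704) + (-0.1936) + (-0.1024) = 0.  So z_0 = -0.8 is a root, |z_0| = 0.8.
Divide out the factor (1 + 1.25 z) = (1 - z/z0) (since 1/z0 = -1.25):
  P(z) = (1 + 1.25 z)(1 + (-0.37) z + (0.16) z^2)
  [check: z-coef -0.37 - (-1.25) = 0.88; z^2-coef 0.16 - (-1.25)(-0.37) = -0.3025; z^3-coef -(-1.25)(0.16) = 0.2.]
Remaining roots from the quadratic factor 1 + (-0.37) z + (0.16) z^2:
  Set 1 + (-0.37) z + (0.16) z^2 = 0, i.e. a z^2 + b z + c = 0 with a = 0.16, b = -0.37, c = 1.
  Discriminant D = b^2 - 4ac = (-0.37)^2 - 4*(0.16)*1 = 0.1369 - (0.64) = -0.5031.
  D < 0, so the roots are the complex-conjugate pair z = (-b +/- i sqrt(-D)) / (2a) = 1.1562 +/- 2.2165i.
  For a conjugate pair |z|^2 = z * conj(z) = (product of roots) = c/a = 1/(0.16) = 6.25, so |z| = sqrt(6.25) = 2.5 for both roots.
Moduli of all roots: 0.8000, 2.5000, 2.5000.
All moduli strictly greater than 1? No.
Verdict: Not stationary.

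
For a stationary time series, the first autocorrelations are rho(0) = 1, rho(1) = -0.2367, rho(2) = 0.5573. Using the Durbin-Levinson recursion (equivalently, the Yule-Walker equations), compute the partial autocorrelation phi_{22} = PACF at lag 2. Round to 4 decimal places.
\phi_{22} = 0.5310

The PACF at lag k is phi_{kk}, the last component of the solution
to the Yule-Walker system G_k phi = r_k where
  (G_k)_{ij} = rho(|i - j|), (r_k)_i = rho(i), i,j = 1..k.
Equivalently, Durbin-Levinson gives phi_{kk} iteratively:
  phi_{11} = rho(1)
  phi_{kk} = [rho(k) - sum_{j=1..k-1} phi_{k-1,j} rho(k-j)]
            / [1 - sum_{j=1..k-1} phi_{k-1,j} rho(j)],
  phi_{k,j} = phi_{k-1,j} - phi_{kk} phi_{k-1,k-j},  j = 1..k-1.
Step k = 1:
  phi_11 = rho(1) = -0.2367.
Step k = 2:
  phi_22 = [rho(2) - phi_11 rho(1)] / [1 - phi_11 rho(1)] = [0.5573 - (-0.2367)(-0.2367)] / [1 - (-0.2367)(-0.2367)]
         = 0.50127311 / 0.94397311 = 0.531.
Therefore phi_{22} = 0.5310.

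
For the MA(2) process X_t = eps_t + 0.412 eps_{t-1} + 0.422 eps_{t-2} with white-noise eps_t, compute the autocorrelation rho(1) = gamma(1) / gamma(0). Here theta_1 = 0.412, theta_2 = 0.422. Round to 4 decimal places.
\rho(1) = 0.4347

For an MA(q) process with theta_0 = 1, the autocovariance is
  gamma(k) = sigma^2 * sum_{i=0..q-k} theta_i * theta_{i+k},
and rho(k) = gamma(k) / gamma(0). Sigma^2 cancels.
  numerator   = (1)*(0.412) + (0.412)*(0.422) = 0.585864.
  denominator = (1)^2 + (0.412)^2 + (0.422)^2 = 1.347828.
  rho(1) = 0.585864 / 1.347828 = 0.4347.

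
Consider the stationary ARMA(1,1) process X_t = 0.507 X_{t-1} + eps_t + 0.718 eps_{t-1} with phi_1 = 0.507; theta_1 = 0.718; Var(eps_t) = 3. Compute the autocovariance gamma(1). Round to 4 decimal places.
\gamma(1) = 6.7471

Multiply the model equation by X_{t-k} and take expectations. With theta_0 = psi_0 = 1 and psi_j the MA(infinity) weights, this gives
  gamma(k) - sum_i phi_i gamma(k-i) = c_k,
  c_k = sigma^2 * sum_{j=k..q} theta_j psi_{j-k}   (c_k = 0 for k > q),
using gamma(-m) = gamma(m).
psi-weights needed (psi_j = theta_j + sum_i phi_i psi_{j-i}):
  psi_1 = theta_1 + phi_1 = 0.718 + (0.507) = 1.225
Right-hand sides:
  c_0 = sigma^2 (1 + theta_1 psi_1) = 3 * (1 + (0.718)(1.225)) = 3 * 1.87955 = 5.63865
  c_1 = sigma^2 theta_1 = 3 * (0.718) = 2.154
  c_2 = 0
Equations for k = 0 and k = 1 (AR order 1):
  gamma(0) = phi_1 gamma(1) + c_0
  gamma(1) = phi_1 gamma(0) + c_1
Substituting the second into the first: gamma(0) (1 - phi_1^2) = c_0 + phi_1 c_1, so
  gamma(0) = (c_0 + phi_1 c_1) / (1 - phi_1^2) = (5.63865 + (0.507)(2.154)) / (1 - (0.507)^2) = 6.730728 / 0.742951 = 9.059451.
  gamma(1) = phi_1 gamma(0) + c_1 = (0.507)(9.059451) + (2.154) = 6.747142.
Therefore gamma(1) = 6.7471 (to 4 decimal places).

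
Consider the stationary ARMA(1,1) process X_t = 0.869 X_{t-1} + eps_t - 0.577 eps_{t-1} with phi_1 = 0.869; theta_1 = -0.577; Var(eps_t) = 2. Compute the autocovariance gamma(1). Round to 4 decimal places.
\gamma(1) = 1.1893

Multiply the model equation by X_{t-k} and take expectations. With theta_0 = psi_0 = 1 and psi_j the MA(infinity) weights, this gives
  gamma(k) - sum_i phi_i gamma(k-i) = c_k,
  c_k = sigma^2 * sum_{j=k..q} theta_j psi_{j-k}   (c_k = 0 for k > q),
using gamma(-m) = gamma(m).
psi-weights needed (psi_j = theta_j + sum_i phi_i psi_{j-i}):
  psi_1 = theta_1 + phi_1 = -0.577 + (0.869) = 0.292
Right-hand sides:
  c_0 = sigma^2 (1 + theta_1 psi_1) = 2 * (1 + (-0.577)(0.292)) = 2 * 0.831516 = 1.663032
  c_1 = sigma^2 theta_1 = 2 * (-0.577) = -1.154
  c_2 = 0
Equations for k = 0 and k = 1 (AR order 1):
  gamma(0) = phi_1 gamma(1) + c_0
  gamma(1) = phi_1 gamma(0) + c_1
Substituting the second into the first: gamma(0) (1 - phi_1^2) = c_0 + phi_1 c_1, so
  gamma(0) = (c_0 + phi_1 c_1) / (1 - phi_1^2) = (1.663032 + (0.869)(-1.154)) / (1 - (0.869)^2) = 0.660206 / 0.244839 = 2.69649.
  gamma(1) = phi_1 gamma(0) + c_1 = (0.869)(2.69649) + (-1.154) = 1.18925.
Therefore gamma(1) = 1.1893 (to 4 decimal places).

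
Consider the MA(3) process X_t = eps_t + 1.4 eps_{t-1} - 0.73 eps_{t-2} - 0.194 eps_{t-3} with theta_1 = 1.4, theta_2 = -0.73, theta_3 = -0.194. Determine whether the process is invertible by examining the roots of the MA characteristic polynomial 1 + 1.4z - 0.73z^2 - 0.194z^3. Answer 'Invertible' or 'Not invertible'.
\text{Not invertible}

The MA(q) characteristic polynomial is P(z) = 1 + 1.4z - 0.73z^2 - 0.194z^3.
Invertibility requires all roots to lie outside the unit circle, i.e. |z| > 1 for every root.
Degree 3: look for a simple real root z0 first, then factor out (1 - z/z0) and solve the remaining quadratic.
Testing z0 = -5: P(-5) = 1 + (1.4)(-5) + (-0.73)(-5)^2 + (-0.194)(-5)^3
  = 1 + (-7) + (-18.25) + (24.25) = 0.  So z_0 = -5 is a root, |z_0| = 5.
Divide out the factor (1 + 0.2 z) = (1 - z/z0) (since 1/z0 = -0.2):
  P(z) = (1 + 0.2 z)(1 + (1.2) z + (-0.97) z^2)
  [check: z-coef 1.2 - (-0.2) = 1.4; z^2-coef -0.97 - (-0.2)(1.2) = -0.73; z^3-coef -(-0.2)(-0.97) = -0.194.]
Remaining roots from the quadratic factor 1 + (1.2) z + (-0.97) z^2:
  Set 1 + (1.2) z + (-0.97) z^2 = 0, i.e. a z^2 + b z + c = 0 with a = -0.97, b = 1.2, c = 1.
  Discriminant D = b^2 - 4ac = (1.2)^2 - 4*(-0.97)*1 = 1.44 - (-3.88) = 5.32.
  D >= 0, so the roots are real: z = (-b +/- sqrt(D)) / (2a) = (-1.2 +/- 2.306513) / (-1.94).
    z_1 = (-1.2 + 2.306513) / (-1.94) = -0.5704,   |z_1| = 0.5704.
    z_2 = (-1.2 - 2.306513) / (-1.94) = 1.8075,   |z_2| = 1.8075.
Moduli of all roots: 5.0000, 0.5704, 1.8075.
All moduli strictly greater than 1? No.
Verdict: Not invertible.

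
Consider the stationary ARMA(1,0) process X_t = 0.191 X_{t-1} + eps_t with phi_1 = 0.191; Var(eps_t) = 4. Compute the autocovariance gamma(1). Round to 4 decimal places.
\gamma(1) = 0.7929

Multiply the model equation by X_{t-k} and take expectations. With theta_0 = psi_0 = 1 and psi_j the MA(infinity) weights, this gives
  gamma(k) - sum_i phi_i gamma(k-i) = c_k,
  c_k = sigma^2 * sum_{j=k..q} theta_j psi_{j-k}   (c_k = 0 for k > q),
using gamma(-m) = gamma(m).
Pure AR (q = 0): c_0 = sigma^2 = 4, c_k = 0 for k >= 1.
Equations for k = 0 and k = 1 (AR order 1):
  gamma(0) = phi_1 gamma(1) + c_0
  gamma(1) = phi_1 gamma(0) + c_1
Substituting the second into the first: gamma(0) (1 - phi_1^2) = c_0 + phi_1 c_1, so
  gamma(0) = c_0 / (1 - phi_1^2) = 4 / (1 - (0.191)^2) = 4 / 0.963519 = 4.151449.
  gamma(1) = phi_1 gamma(0) = (0.191)(4.151449) = 0.792927.
Therefore gamma(1) = 0.7929 (to 4 decimal places).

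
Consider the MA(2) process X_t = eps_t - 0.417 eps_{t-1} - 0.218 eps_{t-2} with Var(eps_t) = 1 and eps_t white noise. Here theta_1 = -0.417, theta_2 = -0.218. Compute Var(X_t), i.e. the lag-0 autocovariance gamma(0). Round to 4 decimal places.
\gamma(0) = 1.2214

For an MA(q) process X_t = eps_t + sum_i theta_i eps_{t-i} with
Var(eps_t) = sigma^2, the variance is
  gamma(0) = sigma^2 * (1 + sum_i theta_i^2).
  sum_i theta_i^2 = (-0.417)^2 + (-0.218)^2 = 0.173889 + 0.047524 = 0.221413.
  gamma(0) = 1 * (1 + 0.221413) = 1 * 1.221413 = 1.221413, which rounds to 1.2214.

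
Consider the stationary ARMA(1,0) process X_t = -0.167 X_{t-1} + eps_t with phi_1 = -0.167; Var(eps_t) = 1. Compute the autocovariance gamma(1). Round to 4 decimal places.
\gamma(1) = -0.1718

Multiply the model equation by X_{t-k} and take expectations. With theta_0 = psi_0 = 1 and psi_j the MA(infinity) weights, this gives
  gamma(k) - sum_i phi_i gamma(k-i) = c_k,
  c_k = sigma^2 * sum_{j=k..q} theta_j psi_{j-k}   (c_k = 0 for k > q),
using gamma(-m) = gamma(m).
Pure AR (q = 0): c_0 = sigma^2 = 1, c_k = 0 for k >= 1.
Equations for k = 0 and k = 1 (AR order 1):
  gamma(0) = phi_1 gamma(1) + c_0
  gamma(1) = phi_1 gamma(0) + c_1
Substituting the second into the first: gamma(0) (1 - phi_1^2) = c_0 + phi_1 c_1, so
  gamma(0) = c_0 / (1 - phi_1^2) = 1 / (1 - (-0.167)^2) = 1 / 0.972111 = 1.028689.
  gamma(1) = phi_1 gamma(0) = (-0.167)(1.028689) = -0.171791.
Therefore gamma(1) = -0.1718 (to 4 decimal places).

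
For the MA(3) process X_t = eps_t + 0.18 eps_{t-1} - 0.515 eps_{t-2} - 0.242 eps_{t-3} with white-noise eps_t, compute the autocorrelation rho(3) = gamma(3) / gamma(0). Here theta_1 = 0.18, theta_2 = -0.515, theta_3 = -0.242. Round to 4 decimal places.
\rho(3) = -0.1784

For an MA(q) process with theta_0 = 1, the autocovariance is
  gamma(k) = sigma^2 * sum_{i=0..q-k} theta_i * theta_{i+k},
and rho(k) = gamma(k) / gamma(0). Sigma^2 cancels.
  numerator   = (1)*(-0.242) = -0.242.
  denominator = (1)^2 + (0.18)^2 + (-0.515)^2 + (-0.242)^2 = 1.356189.
  rho(3) = -0.242 / 1.356189 = -0.1784.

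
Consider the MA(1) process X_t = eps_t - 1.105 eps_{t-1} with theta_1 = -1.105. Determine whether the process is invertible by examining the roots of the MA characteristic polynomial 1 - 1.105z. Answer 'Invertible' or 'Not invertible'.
\text{Not invertible}

The MA(q) characteristic polynomial is P(z) = 1 - 1.105z.
Invertibility requires all roots to lie outside the unit circle, i.e. |z| > 1 for every root.
This is linear in z: 1 + (-1.105) z = 0  =>  z = -1/(-1.105) = 0.904977,  |z| = 0.904977.
Moduli of all roots: 0.9050.
All moduli strictly greater than 1? No.
Verdict: Not invertible.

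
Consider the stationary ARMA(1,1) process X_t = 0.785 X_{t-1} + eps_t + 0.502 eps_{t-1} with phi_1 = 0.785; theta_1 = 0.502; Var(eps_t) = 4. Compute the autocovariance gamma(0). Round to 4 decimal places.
\gamma(0) = 21.2640

Multiply the model equation by X_{t-k} and take expectations. With theta_0 = psi_0 = 1 and psi_j the MA(infinity) weights, this gives
  gamma(k) - sum_i phi_i gamma(k-i) = c_k,
  c_k = sigma^2 * sum_{j=k..q} theta_j psi_{j-k}   (c_k = 0 for k > q),
using gamma(-m) = gamma(m).
psi-weights needed (psi_j = theta_j + sum_i phi_i psi_{j-i}):
  psi_1 = theta_1 + phi_1 = 0.502 + (0.785) = 1.287
Right-hand sides:
  c_0 = sigma^2 (1 + theta_1 psi_1) = 4 * (1 + (0.502)(1.287)) = 4 * 1.646074 = 6.584296
  c_1 = sigma^2 theta_1 = 4 * (0.502) = 2.008
  c_2 = 0
Equations for k = 0 and k = 1 (AR order 1):
  gamma(0) = phi_1 gamma(1) + c_0
  gamma(1) = phi_1 gamma(0) + c_1
Substituting the second into the first: gamma(0) (1 - phi_1^2) = c_0 + phi_1 c_1, so
  gamma(0) = (c_0 + phi_1 c_1) / (1 - phi_1^2) = (6.584296 + (0.785)(2.008)) / (1 - (0.785)^2) = 8.160576 / 0.383775 = 21.263959.
Therefore gamma(0) = 21.2640 (to 4 decimal places).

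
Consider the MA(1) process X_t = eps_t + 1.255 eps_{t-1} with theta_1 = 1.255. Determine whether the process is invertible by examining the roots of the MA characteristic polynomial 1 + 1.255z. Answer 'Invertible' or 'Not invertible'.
\text{Not invertible}

The MA(q) characteristic polynomial is P(z) = 1 + 1.255z.
Invertibility requires all roots to lie outside the unit circle, i.e. |z| > 1 for every root.
This is linear in z: 1 + (1.255) z = 0  =>  z = -1/(1.255) = -0.796813,  |z| = 0.796813.
Moduli of all roots: 0.7968.
All moduli strictly greater than 1? No.
Verdict: Not invertible.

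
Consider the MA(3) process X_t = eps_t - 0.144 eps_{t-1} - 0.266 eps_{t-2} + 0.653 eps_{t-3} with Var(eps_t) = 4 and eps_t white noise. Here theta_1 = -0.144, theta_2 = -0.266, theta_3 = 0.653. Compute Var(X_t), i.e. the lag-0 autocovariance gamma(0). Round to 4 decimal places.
\gamma(0) = 6.0716

For an MA(q) process X_t = eps_t + sum_i theta_i eps_{t-i} with
Var(eps_t) = sigma^2, the variance is
  gamma(0) = sigma^2 * (1 + sum_i theta_i^2).
  sum_i theta_i^2 = (-0.144)^2 + (-0.266)^2 + (0.653)^2 = 0.020736 + 0.070756 + 0.426409 = 0.517901.
  gamma(0) = 4 * (1 + 0.517901) = 4 * 1.517901 = 6.071604, which rounds to 6.0716.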